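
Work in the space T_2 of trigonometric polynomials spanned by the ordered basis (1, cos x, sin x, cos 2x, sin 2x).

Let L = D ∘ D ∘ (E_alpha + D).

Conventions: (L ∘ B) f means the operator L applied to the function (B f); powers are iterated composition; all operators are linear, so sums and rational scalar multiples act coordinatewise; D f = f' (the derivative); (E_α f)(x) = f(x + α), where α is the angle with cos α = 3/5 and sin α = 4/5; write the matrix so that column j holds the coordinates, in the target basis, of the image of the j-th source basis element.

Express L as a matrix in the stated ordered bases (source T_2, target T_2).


image of 1: 0
image of cos x: -(3/5)cos x + (9/5)sin x
image of sin x: -(9/5)cos x - (3/5)sin x
image of cos 2x: (28/25)cos 2x + (296/25)sin 2x
image of sin 2x: -(296/25)cos 2x + (28/25)sin 2x
each image's coordinates form column j of the matrix

the matrix is [[0, 0, 0, 0, 0]; [0, -3/5, -9/5, 0, 0]; [0, 9/5, -3/5, 0, 0]; [0, 0, 0, 28/25, -296/25]; [0, 0, 0, 296/25, 28/25]] (rows listed top to bottom)


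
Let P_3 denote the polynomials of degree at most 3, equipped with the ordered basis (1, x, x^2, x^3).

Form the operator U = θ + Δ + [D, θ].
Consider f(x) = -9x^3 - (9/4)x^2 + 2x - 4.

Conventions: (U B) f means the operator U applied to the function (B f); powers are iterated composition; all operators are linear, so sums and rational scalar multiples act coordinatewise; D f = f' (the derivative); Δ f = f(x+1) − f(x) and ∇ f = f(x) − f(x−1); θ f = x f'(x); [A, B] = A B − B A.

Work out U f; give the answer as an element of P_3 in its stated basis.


the result is g(x) = -27x^3 - (117/2)x^2 - 34x - 29/4

θ f = -27x^3 - (9/2)x^2 + 2x
Δ f = -27x^2 - (63/2)x - 37/4
θ f = -27x^3 - (9/2)x^2 + 2x
D θ f = -81x^2 - 9x + 2
D f = -27x^2 - (9/2)x + 2
θ D f = -54x^2 - (9/2)x
[D, θ] f = -27x^2 - (9/2)x + 2
(θ + Δ + [D, θ]) f = -27x^3 - (117/2)x^2 - 34x - 29/4


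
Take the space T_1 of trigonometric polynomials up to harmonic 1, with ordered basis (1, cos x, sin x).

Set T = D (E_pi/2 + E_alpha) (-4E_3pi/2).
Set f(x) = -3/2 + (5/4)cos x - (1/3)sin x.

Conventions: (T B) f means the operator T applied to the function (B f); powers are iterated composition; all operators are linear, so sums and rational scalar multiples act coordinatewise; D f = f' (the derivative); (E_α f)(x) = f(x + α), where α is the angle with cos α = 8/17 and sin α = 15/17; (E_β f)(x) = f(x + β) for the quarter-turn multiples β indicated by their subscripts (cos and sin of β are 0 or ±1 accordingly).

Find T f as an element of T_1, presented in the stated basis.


g(x) = (8/51)cos x + (512/51)sin x

E_3pi/2 f = -3/2 + (1/3)cos x + (5/4)sin x
(-4E_3pi/2) f = 6 - (4/3)cos x - 5sin x
E_pi/2 (-4E_3pi/2) f = 6 - 5cos x + (4/3)sin x
E_alpha (-4E_3pi/2) f = 6 - (257/51)cos x - (20/17)sin x
(E_pi/2 + E_alpha) (-4E_3pi/2) f = 12 - (512/51)cos x + (8/51)sin x
D (E_pi/2 + E_alpha) (-4E_3pi/2) f = (8/51)cos x + (512/51)sin x


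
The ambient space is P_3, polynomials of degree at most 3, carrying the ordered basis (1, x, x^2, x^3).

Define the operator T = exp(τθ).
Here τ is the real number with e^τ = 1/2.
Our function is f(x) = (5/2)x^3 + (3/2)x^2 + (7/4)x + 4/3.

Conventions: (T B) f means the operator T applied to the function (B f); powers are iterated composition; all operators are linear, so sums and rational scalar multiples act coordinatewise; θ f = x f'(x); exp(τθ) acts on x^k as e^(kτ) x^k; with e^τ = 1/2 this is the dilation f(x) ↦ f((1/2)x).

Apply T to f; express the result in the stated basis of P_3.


exp(τθ) x^k = e^(kτ) x^k; with e^τ = 1/2 this sends x^k to (1/2)^k x^k
x ↦ 1/2 x
x^2 ↦ 1/4 x^2
x^3 ↦ 1/8 x^3
applying this coordinatewise to f: exp(τθ) f = (5/16)x^3 + (3/8)x^2 + (7/8)x + 4/3

g(x) = (5/16)x^3 + (3/8)x^2 + (7/8)x + 4/3


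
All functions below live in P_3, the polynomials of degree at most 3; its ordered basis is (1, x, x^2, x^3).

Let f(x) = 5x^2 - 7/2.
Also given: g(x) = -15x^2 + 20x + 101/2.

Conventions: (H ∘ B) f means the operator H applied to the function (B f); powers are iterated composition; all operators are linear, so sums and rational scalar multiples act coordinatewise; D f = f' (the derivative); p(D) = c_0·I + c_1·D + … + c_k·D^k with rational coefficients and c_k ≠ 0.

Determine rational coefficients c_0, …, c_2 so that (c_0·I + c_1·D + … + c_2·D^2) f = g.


D^0 f = 5x^2 - 7/2
D^1 f = 10x
D^2 f = 10
matching coefficients of g against c_0 f + c_1 Df + … from the top degree down determines the c_i
solution: c_0 = -3, c_1 = 2, c_2 = 4

c_0 = -3, c_1 = 2, c_2 = 4


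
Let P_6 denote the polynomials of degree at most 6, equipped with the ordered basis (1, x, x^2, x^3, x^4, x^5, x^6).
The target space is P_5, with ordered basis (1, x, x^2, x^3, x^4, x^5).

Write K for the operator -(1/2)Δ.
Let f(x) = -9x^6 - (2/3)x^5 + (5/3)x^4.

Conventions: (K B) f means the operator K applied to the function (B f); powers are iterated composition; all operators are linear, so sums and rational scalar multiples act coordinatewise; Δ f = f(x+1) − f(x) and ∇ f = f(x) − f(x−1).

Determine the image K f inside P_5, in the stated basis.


the result is g(x) = 27x^5 + (415/6)x^4 + 90x^3 + (395/6)x^2 + (76/3)x + 4

Δ f = -54x^5 - (415/3)x^4 - 180x^3 - (395/3)x^2 - (152/3)x - 8
(-(1/2)Δ) f = 27x^5 + (415/6)x^4 + 90x^3 + (395/6)x^2 + (76/3)x + 4


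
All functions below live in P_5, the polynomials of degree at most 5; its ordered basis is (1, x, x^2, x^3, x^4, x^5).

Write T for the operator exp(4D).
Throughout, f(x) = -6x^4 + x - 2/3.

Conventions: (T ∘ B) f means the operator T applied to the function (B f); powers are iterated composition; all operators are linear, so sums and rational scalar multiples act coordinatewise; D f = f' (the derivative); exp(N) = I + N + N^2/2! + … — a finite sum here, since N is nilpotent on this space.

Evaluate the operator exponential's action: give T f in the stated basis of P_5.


order-1 term: -96x^3 + 4
order-2 term: -576x^2
order-3 term: -1536x
order-4 term: -1536
the series for exp(4D) f terminates at order 4
exp(4D) f = -6x^4 - 96x^3 - 576x^2 - 1535x - 4598/3

the image equals g(x) = -6x^4 - 96x^3 - 576x^2 - 1535x - 4598/3


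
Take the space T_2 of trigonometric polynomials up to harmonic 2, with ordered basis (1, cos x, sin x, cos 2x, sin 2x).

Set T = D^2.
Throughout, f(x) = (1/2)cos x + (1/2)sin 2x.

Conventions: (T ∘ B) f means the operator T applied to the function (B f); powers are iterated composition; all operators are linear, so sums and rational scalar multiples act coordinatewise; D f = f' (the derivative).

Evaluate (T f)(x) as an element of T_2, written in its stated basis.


D f = -(1/2)sin x + cos 2x
D D f = -(1/2)cos x - 2sin 2x

g(x) = -(1/2)cos x - 2sin 2x


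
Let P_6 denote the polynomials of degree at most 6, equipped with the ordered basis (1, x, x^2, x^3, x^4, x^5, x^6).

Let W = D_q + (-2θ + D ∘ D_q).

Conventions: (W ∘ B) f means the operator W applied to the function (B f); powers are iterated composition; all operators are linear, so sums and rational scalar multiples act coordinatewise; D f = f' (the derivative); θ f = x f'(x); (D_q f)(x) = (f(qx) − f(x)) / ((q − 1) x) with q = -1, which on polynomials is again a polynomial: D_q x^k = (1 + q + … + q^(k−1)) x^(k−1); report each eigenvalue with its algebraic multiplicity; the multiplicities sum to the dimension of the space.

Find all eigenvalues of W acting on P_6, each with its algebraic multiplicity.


λ = -12 (multiplicity 1), λ = -10 (multiplicity 1), λ = -8 (multiplicity 1), λ = -6 (multiplicity 1), λ = -4 (multiplicity 1), λ = -2 (multiplicity 1), λ = 0 (multiplicity 1)

image of 1: 0
image of x: -2x + 1
image of x^2: -4x^2
image of x^3: -6x^3 + x^2 + 2x
image of x^4: -8x^4
image of x^5: -10x^5 + x^4 + 4x^3
image of x^6: -12x^6
the matrix is upper triangular; its diagonal is (0, -2, -4, -6, -8, -10, -12)
for a triangular matrix the eigenvalues are the diagonal entries, with algebraic multiplicity their repetition count


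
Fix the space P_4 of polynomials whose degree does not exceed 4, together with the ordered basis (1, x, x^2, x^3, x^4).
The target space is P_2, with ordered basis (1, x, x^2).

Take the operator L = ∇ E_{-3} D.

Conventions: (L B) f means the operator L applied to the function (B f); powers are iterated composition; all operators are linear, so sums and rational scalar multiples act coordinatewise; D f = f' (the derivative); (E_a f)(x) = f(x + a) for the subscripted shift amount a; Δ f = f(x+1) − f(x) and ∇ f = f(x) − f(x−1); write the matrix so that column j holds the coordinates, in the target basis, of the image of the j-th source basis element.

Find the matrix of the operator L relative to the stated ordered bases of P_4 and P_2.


image of 1: 0
image of x: 0
image of x^2: 2
image of x^3: 6x - 21
image of x^4: 12x^2 - 84x + 148
each image's coordinates form column j of the matrix

the matrix is [[0, 0, 2, -21, 148]; [0, 0, 0, 6, -84]; [0, 0, 0, 0, 12]] (rows listed top to bottom)


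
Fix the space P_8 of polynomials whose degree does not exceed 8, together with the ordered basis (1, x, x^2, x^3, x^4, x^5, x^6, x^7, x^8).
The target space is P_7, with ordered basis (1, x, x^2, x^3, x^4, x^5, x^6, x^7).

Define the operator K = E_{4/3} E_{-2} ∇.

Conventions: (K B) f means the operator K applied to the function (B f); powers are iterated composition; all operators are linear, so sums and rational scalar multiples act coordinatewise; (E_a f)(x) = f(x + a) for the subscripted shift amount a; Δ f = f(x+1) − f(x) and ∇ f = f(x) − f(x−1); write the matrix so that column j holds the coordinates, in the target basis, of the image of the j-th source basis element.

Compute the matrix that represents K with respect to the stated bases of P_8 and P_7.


the matrix is [[0, 1, -7/3, 13/3, -203/27, 1031/81, -1729/81, 25999/729, -130123/2187]; [0, 0, 2, -7, 52/3, -1015/27, 2062/27, -12103/81, 207992/729]; [0, 0, 0, 3, -14, 130/3, -1015/9, 7217/27, -48412/81]; [0, 0, 0, 0, 4, -70/3, 260/3, -7105/27, 57736/81]; [0, 0, 0, 0, 0, 5, -35, 455/3, -14210/27]; [0, 0, 0, 0, 0, 0, 6, -49, 728/3]; [0, 0, 0, 0, 0, 0, 0, 7, -196/3]; [0, 0, 0, 0, 0, 0, 0, 0, 8]] (rows listed top to bottom)

image of 1: 0
image of x: 1
image of x^2: 2x - 7/3
image of x^3: 3x^2 - 7x + 13/3
image of x^4: 4x^3 - 14x^2 + (52/3)x - 203/27
image of x^5: 5x^4 - (70/3)x^3 + (130/3)x^2 - (1015/27)x + 1031/81
image of x^6: 6x^5 - 35x^4 + (260/3)x^3 - (1015/9)x^2 + (2062/27)x - 1729/81
image of x^7: 7x^6 - 49x^5 + (455/3)x^4 - (7105/27)x^3 + (7217/27)x^2 - (12103/81)x + 25999/729
image of x^8: 8x^7 - (196/3)x^6 + (728/3)x^5 - (14210/27)x^4 + (57736/81)x^3 - (48412/81)x^2 + (207992/729)x - 130123/2187
each image's coordinates form column j of the matrix


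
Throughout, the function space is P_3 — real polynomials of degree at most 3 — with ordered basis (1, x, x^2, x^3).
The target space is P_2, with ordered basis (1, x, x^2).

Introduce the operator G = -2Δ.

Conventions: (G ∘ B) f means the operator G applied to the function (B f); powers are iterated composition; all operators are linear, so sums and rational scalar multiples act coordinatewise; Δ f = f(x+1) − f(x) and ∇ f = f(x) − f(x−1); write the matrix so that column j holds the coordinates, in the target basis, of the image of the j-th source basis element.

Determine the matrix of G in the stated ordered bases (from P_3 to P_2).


the matrix is [[0, -2, -2, -2]; [0, 0, -4, -6]; [0, 0, 0, -6]] (rows listed top to bottom)

image of 1: 0
image of x: -2
image of x^2: -4x - 2
image of x^3: -6x^2 - 6x - 2
each image's coordinates form column j of the matrix


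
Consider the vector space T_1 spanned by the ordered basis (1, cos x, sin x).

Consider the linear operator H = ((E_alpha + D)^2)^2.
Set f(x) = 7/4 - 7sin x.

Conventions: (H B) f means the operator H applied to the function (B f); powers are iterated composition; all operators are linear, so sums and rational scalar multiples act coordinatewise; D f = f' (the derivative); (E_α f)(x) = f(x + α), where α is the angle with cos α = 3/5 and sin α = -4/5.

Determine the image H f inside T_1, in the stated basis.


E_alpha f = 7/4 + (28/5)cos x - (21/5)sin x
D f = -7cos x
(E_alpha + D) f = 7/4 - (7/5)cos x - (21/5)sin x
E_alpha (E_alpha + D) f = 7/4 + (63/25)cos x - (91/25)sin x
D (E_alpha + D) f = -(21/5)cos x + (7/5)sin x
(E_alpha + D) (E_alpha + D) f = 7/4 - (42/25)cos x - (56/25)sin x
E_alpha (E_alpha + D)^2 f = 7/4 + (98/125)cos x - (336/125)sin x
D (E_alpha + D)^2 f = -(56/25)cos x + (42/25)sin x
(E_alpha + D) (E_alpha + D)^2 f = 7/4 - (182/125)cos x - (126/125)sin x
E_alpha (E_alpha + D) (E_alpha + D)^2 f = 7/4 - (42/625)cos x - (1106/625)sin x
D (E_alpha + D) (E_alpha + D)^2 f = -(126/125)cos x + (182/125)sin x
(E_alpha + D) (E_alpha + D) (E_alpha + D)^2 f = 7/4 - (672/625)cos x - (196/625)sin x

g(x) = 7/4 - (672/625)cos x - (196/625)sin x


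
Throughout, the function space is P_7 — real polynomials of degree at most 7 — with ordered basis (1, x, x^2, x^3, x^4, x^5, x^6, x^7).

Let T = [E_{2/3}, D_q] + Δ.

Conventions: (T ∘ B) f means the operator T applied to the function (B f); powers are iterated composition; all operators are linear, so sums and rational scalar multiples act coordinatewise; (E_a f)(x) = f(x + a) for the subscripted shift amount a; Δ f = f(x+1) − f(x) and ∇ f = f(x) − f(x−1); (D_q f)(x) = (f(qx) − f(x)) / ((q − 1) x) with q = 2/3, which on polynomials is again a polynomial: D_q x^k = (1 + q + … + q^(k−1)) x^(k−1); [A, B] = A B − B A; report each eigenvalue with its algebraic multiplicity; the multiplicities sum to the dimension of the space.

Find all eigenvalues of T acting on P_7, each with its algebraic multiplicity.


image of 1: 0
image of x: 1
image of x^2: 2x + 7/9
image of x^3: 3x^2 + (67/27)x + 49/81
image of x^4: 4x^3 + (140/27)x^2 + (224/81)x + 385/729
image of x^5: 5x^4 + (2168/243)x^3 + (1838/243)x^2 + (6887/2187)x + 3457/6561
image of x^6: 6x^5 + (9989/729)x^4 + (35240/2187)x^3 + (69535/6561)x^2 + (74098/19683)x + 33673/59049
image of x^7: 7x^6 + (4745/243)x^5 + (64553/2187)x^4 + (526945/19683)x^3 + (290783/19683)x^2 + (272959/59049)x + 336625/531441
the matrix is upper triangular; its diagonal is (0, 0, 0, 0, 0, 0, 0, 0)
for a triangular matrix the eigenvalues are the diagonal entries, with algebraic multiplicity their repetition count

λ = 0 (multiplicity 8)


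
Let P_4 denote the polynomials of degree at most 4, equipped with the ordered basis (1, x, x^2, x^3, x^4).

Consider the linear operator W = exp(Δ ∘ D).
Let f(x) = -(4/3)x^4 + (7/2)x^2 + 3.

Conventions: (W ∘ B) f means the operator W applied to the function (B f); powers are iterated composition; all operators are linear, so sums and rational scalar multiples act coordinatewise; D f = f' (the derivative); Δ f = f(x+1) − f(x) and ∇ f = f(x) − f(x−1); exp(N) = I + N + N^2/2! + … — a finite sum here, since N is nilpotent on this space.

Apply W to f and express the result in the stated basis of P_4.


the image equals g(x) = -(4/3)x^4 - (25/2)x^2 - 16x - 34/3

order-1 term: -16x^2 - 16x + 5/3
order-2 term: -16
the series for exp(Δ ∘ D) f terminates at order 2
exp(Δ ∘ D) f = -(4/3)x^4 - (25/2)x^2 - 16x - 34/3


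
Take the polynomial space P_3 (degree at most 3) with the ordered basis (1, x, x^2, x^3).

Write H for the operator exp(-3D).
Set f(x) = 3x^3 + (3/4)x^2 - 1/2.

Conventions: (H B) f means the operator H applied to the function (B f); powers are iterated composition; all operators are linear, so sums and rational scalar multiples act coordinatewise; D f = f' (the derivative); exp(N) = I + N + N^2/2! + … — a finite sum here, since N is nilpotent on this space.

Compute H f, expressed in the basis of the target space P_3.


g(x) = 3x^3 - (105/4)x^2 + (153/2)x - 299/4

order-1 term: -27x^2 - (9/2)x
order-2 term: 81x + 27/4
order-3 term: -81
the series for exp(-3D) f terminates at order 3
exp(-3D) f = 3x^3 - (105/4)x^2 + (153/2)x - 299/4


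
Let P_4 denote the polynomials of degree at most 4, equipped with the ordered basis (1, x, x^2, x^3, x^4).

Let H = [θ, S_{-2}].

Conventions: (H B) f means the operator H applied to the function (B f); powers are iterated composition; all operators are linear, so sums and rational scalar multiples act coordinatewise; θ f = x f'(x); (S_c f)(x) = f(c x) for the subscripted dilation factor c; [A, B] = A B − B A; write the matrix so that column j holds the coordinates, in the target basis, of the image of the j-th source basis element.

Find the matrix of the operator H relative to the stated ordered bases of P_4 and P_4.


image of 1: 0
image of x: 0
image of x^2: 0
image of x^3: 0
image of x^4: 0
each image's coordinates form column j of the matrix

the matrix is [[0, 0, 0, 0, 0]; [0, 0, 0, 0, 0]; [0, 0, 0, 0, 0]; [0, 0, 0, 0, 0]; [0, 0, 0, 0, 0]] (rows listed top to bottom)


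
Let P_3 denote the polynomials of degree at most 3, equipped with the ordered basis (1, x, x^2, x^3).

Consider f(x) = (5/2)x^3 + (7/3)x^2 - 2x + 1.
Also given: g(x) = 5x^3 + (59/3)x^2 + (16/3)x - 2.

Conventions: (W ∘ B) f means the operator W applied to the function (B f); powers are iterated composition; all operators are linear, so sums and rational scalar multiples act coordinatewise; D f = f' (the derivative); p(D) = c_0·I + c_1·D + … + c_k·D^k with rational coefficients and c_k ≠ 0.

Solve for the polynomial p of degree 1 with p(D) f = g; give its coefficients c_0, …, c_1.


p(D) = 2·I + 2·D, i.e. c_0 = 2, c_1 = 2

D^0 f = (5/2)x^3 + (7/3)x^2 - 2x + 1
D^1 f = (15/2)x^2 + (14/3)x - 2
matching coefficients of g against c_0 f + c_1 Df + … from the top degree down determines the c_i
solution: c_0 = 2, c_1 = 2


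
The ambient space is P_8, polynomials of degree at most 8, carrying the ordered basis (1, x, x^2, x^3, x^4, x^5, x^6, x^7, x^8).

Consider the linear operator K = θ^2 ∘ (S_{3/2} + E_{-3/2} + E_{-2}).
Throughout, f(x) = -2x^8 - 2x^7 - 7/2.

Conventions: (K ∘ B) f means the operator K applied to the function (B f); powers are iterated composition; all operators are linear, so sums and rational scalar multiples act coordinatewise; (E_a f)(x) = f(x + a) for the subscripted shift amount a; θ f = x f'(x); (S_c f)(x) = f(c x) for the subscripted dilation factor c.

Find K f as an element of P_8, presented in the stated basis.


g(x) = -(7073/2)x^8 + (55909/64)x^7 - 10836x^6 + (50575/2)x^5 - 34440x^4 + (213129/8)x^3 - (40943/4)x^2 + (40509/32)x

S_{3/2} f = -(6561/128)x^8 - (2187/64)x^7 - 7/2
E_{-3/2} f = -2x^8 + 22x^7 - 105x^6 + (567/2)x^5 - (945/2)x^4 + (3969/8)x^3 - (5103/16)x^2 + (3645/32)x - 2635/128
E_{-2} f = -2x^8 + 30x^7 - 196x^6 + 728x^5 - 1680x^4 + 2464x^3 - 2240x^2 + 1152x - 519/2
(S_{3/2} + E_{-3/2} + E_{-2}) f = -(7073/128)x^8 + (1141/64)x^7 - 301x^6 + (2023/2)x^5 - (4305/2)x^4 + (23681/8)x^3 - (40943/16)x^2 + (40509/32)x - 36299/128
θ (S_{3/2} + E_{-3/2} + E_{-2}) f = -(7073/16)x^8 + (7987/64)x^7 - 1806x^6 + (10115/2)x^5 - 8610x^4 + (71043/8)x^3 - (40943/8)x^2 + (40509/32)x
θ θ (S_{3/2} + E_{-3/2} + E_{-2}) f = -(7073/2)x^8 + (55909/64)x^7 - 10836x^6 + (50575/2)x^5 - 34440x^4 + (213129/8)x^3 - (40943/4)x^2 + (40509/32)x


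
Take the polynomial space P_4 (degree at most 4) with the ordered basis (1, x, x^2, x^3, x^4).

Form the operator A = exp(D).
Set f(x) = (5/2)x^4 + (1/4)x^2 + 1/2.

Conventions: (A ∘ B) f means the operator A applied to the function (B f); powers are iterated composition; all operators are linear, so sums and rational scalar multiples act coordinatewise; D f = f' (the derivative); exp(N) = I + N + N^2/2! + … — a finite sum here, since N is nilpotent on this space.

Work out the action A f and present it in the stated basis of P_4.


order-1 term: 10x^3 + (1/2)x
order-2 term: 15x^2 + 1/4
order-3 term: 10x
order-4 term: 5/2
the series for exp(D) f terminates at order 4
exp(D) f = (5/2)x^4 + 10x^3 + (61/4)x^2 + (21/2)x + 13/4

g(x) = (5/2)x^4 + 10x^3 + (61/4)x^2 + (21/2)x + 13/4


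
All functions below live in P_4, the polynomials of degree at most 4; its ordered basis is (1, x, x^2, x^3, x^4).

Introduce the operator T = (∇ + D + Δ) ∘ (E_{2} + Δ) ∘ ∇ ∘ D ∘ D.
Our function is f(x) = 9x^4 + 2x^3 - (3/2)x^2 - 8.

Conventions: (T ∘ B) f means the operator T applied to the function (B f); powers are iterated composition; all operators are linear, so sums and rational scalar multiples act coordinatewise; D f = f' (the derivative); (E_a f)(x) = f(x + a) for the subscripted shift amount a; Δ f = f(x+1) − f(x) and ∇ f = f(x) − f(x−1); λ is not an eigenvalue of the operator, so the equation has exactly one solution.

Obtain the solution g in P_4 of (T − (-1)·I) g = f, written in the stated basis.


the result is g(x) = 9x^4 + 2x^3 - (3/2)x^2 - 656

write g with unknown coordinates in the stated basis and equate coefficients in (T − (-1)·I) g = f
solving from the highest basis element down gives g = 9x^4 + 2x^3 - (3/2)x^2 - 656
check: T g = 648
so T g − (-1)·g = 9x^4 + 2x^3 - (3/2)x^2 - 8 = f ✓


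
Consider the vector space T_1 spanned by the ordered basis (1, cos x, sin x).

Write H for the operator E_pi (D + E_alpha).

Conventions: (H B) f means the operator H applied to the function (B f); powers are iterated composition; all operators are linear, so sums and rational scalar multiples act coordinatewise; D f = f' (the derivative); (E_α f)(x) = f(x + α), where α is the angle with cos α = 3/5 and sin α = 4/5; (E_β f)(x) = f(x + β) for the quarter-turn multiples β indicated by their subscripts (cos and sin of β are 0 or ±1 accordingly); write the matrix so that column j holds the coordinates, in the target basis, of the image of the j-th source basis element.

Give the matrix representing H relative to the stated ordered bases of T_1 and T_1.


the matrix is [[1, 0, 0]; [0, -3/5, -9/5]; [0, 9/5, -3/5]] (rows listed top to bottom)

image of 1: 1
image of cos x: -(3/5)cos x + (9/5)sin x
image of sin x: -(9/5)cos x - (3/5)sin x
each image's coordinates form column j of the matrix


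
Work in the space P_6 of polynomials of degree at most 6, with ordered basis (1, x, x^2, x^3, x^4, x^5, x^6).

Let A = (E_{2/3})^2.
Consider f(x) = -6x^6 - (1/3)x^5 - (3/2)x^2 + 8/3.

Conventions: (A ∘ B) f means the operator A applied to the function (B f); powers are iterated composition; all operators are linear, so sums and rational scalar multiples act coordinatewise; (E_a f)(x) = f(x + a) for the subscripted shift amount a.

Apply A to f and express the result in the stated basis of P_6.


g(x) = -6x^6 - (145/3)x^5 - (1460/9)x^4 - (7840/27)x^3 - (47603/162)x^2 - (39116/243)x - 25600/729

E_{2/3} f = -6x^6 - (73/3)x^5 - (370/9)x^4 - (1000/27)x^3 - (3283/162)x^2 - (1718/243)x + 1042/729
E_{2/3} E_{2/3} f = -6x^6 - (145/3)x^5 - (1460/9)x^4 - (7840/27)x^3 - (47603/162)x^2 - (39116/243)x - 25600/729


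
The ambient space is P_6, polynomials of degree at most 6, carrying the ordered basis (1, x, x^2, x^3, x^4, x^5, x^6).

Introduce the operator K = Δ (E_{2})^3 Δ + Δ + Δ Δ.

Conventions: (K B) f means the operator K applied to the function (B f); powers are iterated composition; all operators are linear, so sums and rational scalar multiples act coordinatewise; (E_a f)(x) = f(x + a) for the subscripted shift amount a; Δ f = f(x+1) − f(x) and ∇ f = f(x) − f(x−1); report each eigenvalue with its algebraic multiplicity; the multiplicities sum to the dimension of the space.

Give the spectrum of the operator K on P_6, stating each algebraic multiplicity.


λ = 0 (multiplicity 7)

image of 1: 0
image of x: 1
image of x^2: 2x + 5
image of x^3: 3x^2 + 15x + 49
image of x^4: 4x^3 + 30x^2 + 196x + 605
image of x^5: 5x^4 + 50x^3 + 490x^2 + 3025x + 6961
image of x^6: 6x^5 + 75x^4 + 980x^3 + 9075x^2 + 41766x + 73565
the matrix is upper triangular; its diagonal is (0, 0, 0, 0, 0, 0, 0)
for a triangular matrix the eigenvalues are the diagonal entries, with algebraic multiplicity their repetition count


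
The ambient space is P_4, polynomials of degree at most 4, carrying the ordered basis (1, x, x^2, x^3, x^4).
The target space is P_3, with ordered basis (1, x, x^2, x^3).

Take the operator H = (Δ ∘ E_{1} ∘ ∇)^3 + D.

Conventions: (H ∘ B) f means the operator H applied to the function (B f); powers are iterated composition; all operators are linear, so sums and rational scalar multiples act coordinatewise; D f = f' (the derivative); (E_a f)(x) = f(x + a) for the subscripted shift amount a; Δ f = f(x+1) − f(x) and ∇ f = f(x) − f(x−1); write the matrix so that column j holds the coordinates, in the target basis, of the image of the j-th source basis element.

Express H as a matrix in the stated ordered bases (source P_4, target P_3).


the matrix is [[0, 1, 0, 0, 0]; [0, 0, 2, 0, 0]; [0, 0, 0, 3, 0]; [0, 0, 0, 0, 4]] (rows listed top to bottom)

image of 1: 0
image of x: 1
image of x^2: 2x
image of x^3: 3x^2
image of x^4: 4x^3
each image's coordinates form column j of the matrix


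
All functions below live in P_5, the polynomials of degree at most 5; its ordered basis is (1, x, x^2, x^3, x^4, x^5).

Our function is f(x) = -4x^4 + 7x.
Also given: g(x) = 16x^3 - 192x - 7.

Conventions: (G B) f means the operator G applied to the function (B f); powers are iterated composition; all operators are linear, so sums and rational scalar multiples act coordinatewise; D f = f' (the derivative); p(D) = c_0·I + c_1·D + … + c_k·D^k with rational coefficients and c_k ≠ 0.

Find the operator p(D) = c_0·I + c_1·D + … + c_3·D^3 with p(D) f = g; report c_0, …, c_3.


p(D) = -D + 2·D^3, i.e. c_0 = 0, c_1 = -1, c_2 = 0, c_3 = 2

D^0 f = -4x^4 + 7x
D^1 f = -16x^3 + 7
D^2 f = -48x^2
D^3 f = -96x
matching coefficients of g against c_0 f + c_1 Df + … from the top degree down determines the c_i
solution: c_0 = 0, c_1 = -1, c_2 = 0, c_3 = 2


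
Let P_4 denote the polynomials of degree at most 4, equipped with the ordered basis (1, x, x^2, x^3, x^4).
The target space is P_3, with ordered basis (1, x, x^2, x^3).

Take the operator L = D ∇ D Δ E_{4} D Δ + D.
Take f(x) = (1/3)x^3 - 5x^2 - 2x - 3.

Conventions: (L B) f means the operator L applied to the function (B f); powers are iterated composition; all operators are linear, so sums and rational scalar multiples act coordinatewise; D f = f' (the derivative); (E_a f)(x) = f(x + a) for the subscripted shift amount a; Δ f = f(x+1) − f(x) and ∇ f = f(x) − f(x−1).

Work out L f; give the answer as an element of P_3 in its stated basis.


Δ f = x^2 - 9x - 20/3
D Δ f = 2x - 9
E_{4} D Δ f = 2x - 1
Δ (E_{4} D) Δ f = 2
D Δ (E_{4} D) Δ f = 0
∇ D Δ (E_{4} D) Δ f = 0
D (∇ D Δ) (E_{4} D) Δ f = 0
D f = x^2 - 10x - 2
(D ∇ D Δ E_{4} D Δ + D) f = x^2 - 10x - 2

the image equals g(x) = x^2 - 10x - 2


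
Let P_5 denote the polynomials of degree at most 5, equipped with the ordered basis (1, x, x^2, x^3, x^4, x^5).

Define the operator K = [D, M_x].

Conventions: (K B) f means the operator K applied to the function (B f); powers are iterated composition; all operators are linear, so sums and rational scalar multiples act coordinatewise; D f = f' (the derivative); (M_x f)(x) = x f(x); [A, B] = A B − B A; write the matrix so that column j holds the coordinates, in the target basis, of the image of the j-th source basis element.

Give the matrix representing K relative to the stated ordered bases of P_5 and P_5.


the matrix is [[1, 0, 0, 0, 0, 0]; [0, 1, 0, 0, 0, 0]; [0, 0, 1, 0, 0, 0]; [0, 0, 0, 1, 0, 0]; [0, 0, 0, 0, 1, 0]; [0, 0, 0, 0, 0, 1]] (rows listed top to bottom)

image of 1: 1
image of x: x
image of x^2: x^2
image of x^3: x^3
image of x^4: x^4
image of x^5: x^5
each image's coordinates form column j of the matrix


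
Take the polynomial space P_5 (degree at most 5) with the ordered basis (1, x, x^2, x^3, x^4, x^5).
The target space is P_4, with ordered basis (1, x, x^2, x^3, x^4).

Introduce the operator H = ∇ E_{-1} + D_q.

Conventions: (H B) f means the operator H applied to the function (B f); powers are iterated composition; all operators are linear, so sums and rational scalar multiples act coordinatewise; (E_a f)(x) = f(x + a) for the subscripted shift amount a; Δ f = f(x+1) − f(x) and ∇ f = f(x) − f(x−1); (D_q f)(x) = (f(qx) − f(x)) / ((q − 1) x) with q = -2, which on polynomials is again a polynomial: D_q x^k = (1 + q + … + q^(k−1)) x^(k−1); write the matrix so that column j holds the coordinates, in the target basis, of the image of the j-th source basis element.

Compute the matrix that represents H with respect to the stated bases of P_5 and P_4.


image of 1: 0
image of x: 2
image of x^2: x - 3
image of x^3: 6x^2 - 9x + 7
image of x^4: -x^3 - 18x^2 + 28x - 15
image of x^5: 16x^4 - 30x^3 + 70x^2 - 75x + 31
each image's coordinates form column j of the matrix

the matrix is [[0, 2, -3, 7, -15, 31]; [0, 0, 1, -9, 28, -75]; [0, 0, 0, 6, -18, 70]; [0, 0, 0, 0, -1, -30]; [0, 0, 0, 0, 0, 16]] (rows listed top to bottom)


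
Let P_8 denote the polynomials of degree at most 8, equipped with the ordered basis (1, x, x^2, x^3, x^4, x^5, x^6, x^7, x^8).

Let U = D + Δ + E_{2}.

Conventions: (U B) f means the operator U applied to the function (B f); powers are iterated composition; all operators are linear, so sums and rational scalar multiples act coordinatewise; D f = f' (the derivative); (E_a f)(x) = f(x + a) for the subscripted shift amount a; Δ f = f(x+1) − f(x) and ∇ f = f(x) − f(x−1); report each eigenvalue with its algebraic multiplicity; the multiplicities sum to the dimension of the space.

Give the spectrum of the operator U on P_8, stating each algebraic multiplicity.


image of 1: 1
image of x: x + 4
image of x^2: x^2 + 8x + 5
image of x^3: x^3 + 12x^2 + 15x + 9
image of x^4: x^4 + 16x^3 + 30x^2 + 36x + 17
image of x^5: x^5 + 20x^4 + 50x^3 + 90x^2 + 85x + 33
image of x^6: x^6 + 24x^5 + 75x^4 + 180x^3 + 255x^2 + 198x + 65
image of x^7: x^7 + 28x^6 + 105x^5 + 315x^4 + 595x^3 + 693x^2 + 455x + 129
image of x^8: x^8 + 32x^7 + 140x^6 + 504x^5 + 1190x^4 + 1848x^3 + 1820x^2 + 1032x + 257
the matrix is upper triangular; its diagonal is (1, 1, 1, 1, 1, 1, 1, 1, 1)
for a triangular matrix the eigenvalues are the diagonal entries, with algebraic multiplicity their repetition count

λ = 1 (multiplicity 9)


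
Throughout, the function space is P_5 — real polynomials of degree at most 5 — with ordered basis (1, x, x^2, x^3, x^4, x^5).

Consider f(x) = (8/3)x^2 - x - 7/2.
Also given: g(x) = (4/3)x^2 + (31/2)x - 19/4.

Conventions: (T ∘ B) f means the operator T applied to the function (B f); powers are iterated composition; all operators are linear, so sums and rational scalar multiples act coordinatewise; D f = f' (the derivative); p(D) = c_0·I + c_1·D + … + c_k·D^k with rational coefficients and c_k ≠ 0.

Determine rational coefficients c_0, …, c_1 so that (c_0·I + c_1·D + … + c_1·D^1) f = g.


D^0 f = (8/3)x^2 - x - 7/2
D^1 f = (16/3)x - 1
matching coefficients of g against c_0 f + c_1 Df + … from the top degree down determines the c_i
solution: c_0 = 1/2, c_1 = 3

p(D) = (1/2)·I + 3·D, i.e. c_0 = 1/2, c_1 = 3


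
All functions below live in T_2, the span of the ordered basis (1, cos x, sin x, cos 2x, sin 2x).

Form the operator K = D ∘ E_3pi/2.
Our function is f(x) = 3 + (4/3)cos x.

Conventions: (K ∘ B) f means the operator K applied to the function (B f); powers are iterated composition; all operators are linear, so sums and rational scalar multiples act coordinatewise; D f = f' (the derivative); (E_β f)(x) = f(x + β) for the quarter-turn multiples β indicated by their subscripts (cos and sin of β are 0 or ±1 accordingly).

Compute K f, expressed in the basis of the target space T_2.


the result is g(x) = (4/3)cos x

E_3pi/2 f = 3 + (4/3)sin x
D E_3pi/2 f = (4/3)cos x


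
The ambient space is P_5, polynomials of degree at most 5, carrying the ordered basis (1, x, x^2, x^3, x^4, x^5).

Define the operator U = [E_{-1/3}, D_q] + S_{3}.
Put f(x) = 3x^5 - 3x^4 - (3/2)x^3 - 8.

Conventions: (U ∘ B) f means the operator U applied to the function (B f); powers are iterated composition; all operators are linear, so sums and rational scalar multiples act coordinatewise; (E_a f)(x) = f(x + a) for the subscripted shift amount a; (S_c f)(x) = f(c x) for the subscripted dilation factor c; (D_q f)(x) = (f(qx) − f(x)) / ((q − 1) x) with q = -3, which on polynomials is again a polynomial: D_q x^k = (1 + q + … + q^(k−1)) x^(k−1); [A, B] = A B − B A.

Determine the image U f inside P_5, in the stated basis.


D_q f = 183x^4 + 60x^3 - (21/2)x^2
E_{-1/3} D_q f = 183x^4 - 184x^3 + (103/2)x^2 - (1/9)x - 61/54
E_{-1/3} f = 3x^5 - 8x^4 + (35/6)x^3 - (29/18)x^2 + (7/54)x - 1295/162
D_q E_{-1/3} f = 183x^4 + 160x^3 + (245/6)x^2 + (29/9)x + 7/54
[E_{-1/3}, D_q] f = -344x^3 + (32/3)x^2 - (10/3)x - 34/27
S_{3} f = 729x^5 - 243x^4 - (81/2)x^3 - 8
([E_{-1/3}, D_q] + S_{3}) f = 729x^5 - 243x^4 - (769/2)x^3 + (32/3)x^2 - (10/3)x - 250/27

g(x) = 729x^5 - 243x^4 - (769/2)x^3 + (32/3)x^2 - (10/3)x - 250/27


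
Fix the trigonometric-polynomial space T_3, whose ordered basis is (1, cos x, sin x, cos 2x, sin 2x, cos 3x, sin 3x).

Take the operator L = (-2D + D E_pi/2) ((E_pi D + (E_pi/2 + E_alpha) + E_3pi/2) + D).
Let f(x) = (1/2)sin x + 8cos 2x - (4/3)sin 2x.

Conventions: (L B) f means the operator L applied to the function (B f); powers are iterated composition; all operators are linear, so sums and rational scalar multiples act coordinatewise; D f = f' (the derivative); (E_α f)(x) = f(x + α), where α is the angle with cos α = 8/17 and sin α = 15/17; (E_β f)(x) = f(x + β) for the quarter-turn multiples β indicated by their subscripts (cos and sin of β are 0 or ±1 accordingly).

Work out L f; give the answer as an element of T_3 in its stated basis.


D f = (1/2)cos x - (8/3)cos 2x - 16sin 2x
E_pi D f = -(1/2)cos x - (8/3)cos 2x - 16sin 2x
E_pi/2 f = (1/2)cos x - 8cos 2x + (4/3)sin 2x
E_alpha f = (15/34)cos x + (4/17)sin x - (1608/289)cos 2x - (5116/867)sin 2x
(E_pi/2 + E_alpha) f = (16/17)cos x + (4/17)sin x - (3920/289)cos 2x - (1320/289)sin 2x
E_3pi/2 f = -(1/2)cos x - 8cos 2x + (4/3)sin 2x
(E_pi D + (E_pi/2 + E_alpha) + E_3pi/2) f = -(1/17)cos x + (4/17)sin x - (21008/867)cos 2x - (16676/867)sin 2x
D f = (1/2)cos x - (8/3)cos 2x - 16sin 2x
((E_pi D + (E_pi/2 + E_alpha) + E_3pi/2) + D) f = (15/34)cos x + (4/17)sin x - (23320/867)cos 2x - (30548/867)sin 2x
D ((E_pi D + (E_pi/2 + E_alpha) + E_3pi/2) + D) f = (4/17)cos x - (15/34)sin x - (61096/867)cos 2x + (46640/867)sin 2x
(-2D) ((E_pi D + (E_pi/2 + E_alpha) + E_3pi/2) + D) f = -(8/17)cos x + (15/17)sin x + (122192/867)cos 2x - (93280/867)sin 2x
E_pi/2 ((E_pi D + (E_pi/2 + E_alpha) + E_3pi/2) + D) f = (4/17)cos x - (15/34)sin x + (23320/867)cos 2x + (30548/867)sin 2x
D E_pi/2 ((E_pi D + (E_pi/2 + E_alpha) + E_3pi/2) + D) f = -(15/34)cos x - (4/17)sin x + (61096/867)cos 2x - (46640/867)sin 2x
(-2D + D E_pi/2) ((E_pi D + (E_pi/2 + E_alpha) + E_3pi/2) + D) f = -(31/34)cos x + (11/17)sin x + (61096/289)cos 2x - (46640/289)sin 2x

the image equals g(x) = -(31/34)cos x + (11/17)sin x + (61096/289)cos 2x - (46640/289)sin 2x


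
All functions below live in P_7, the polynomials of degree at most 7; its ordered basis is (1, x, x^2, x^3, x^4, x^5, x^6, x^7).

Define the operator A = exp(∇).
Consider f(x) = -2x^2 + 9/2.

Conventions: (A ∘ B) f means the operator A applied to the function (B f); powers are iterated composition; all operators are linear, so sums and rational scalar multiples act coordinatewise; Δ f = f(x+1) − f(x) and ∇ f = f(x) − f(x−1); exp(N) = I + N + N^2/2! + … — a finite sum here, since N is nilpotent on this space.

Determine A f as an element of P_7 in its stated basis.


order-1 term: -4x + 2
order-2 term: -2
the series for exp(∇) f terminates at order 2
exp(∇) f = -2x^2 - 4x + 9/2

the image equals g(x) = -2x^2 - 4x + 9/2


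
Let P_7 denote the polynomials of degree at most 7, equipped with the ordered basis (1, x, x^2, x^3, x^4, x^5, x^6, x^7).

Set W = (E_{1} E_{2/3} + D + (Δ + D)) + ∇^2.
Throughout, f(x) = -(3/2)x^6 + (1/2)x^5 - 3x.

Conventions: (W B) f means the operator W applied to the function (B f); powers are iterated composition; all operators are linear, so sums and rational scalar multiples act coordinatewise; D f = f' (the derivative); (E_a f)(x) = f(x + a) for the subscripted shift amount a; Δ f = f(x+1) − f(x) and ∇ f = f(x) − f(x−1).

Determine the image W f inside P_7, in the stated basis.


E_{2/3} f = -(3/2)x^6 - (11/2)x^5 - (25/3)x^4 - (20/3)x^3 - (80/27)x^2 - (299/81)x - 502/243
E_{1} E_{2/3} f = -(3/2)x^6 - (29/2)x^5 - (175/3)x^4 - 125x^3 - (8125/54)x^2 - (16111/162)x - 7465/243
D f = -9x^5 + (5/2)x^4 - 3
Δ f = -9x^5 - 20x^4 - 25x^3 - (35/2)x^2 - (13/2)x - 4
D f = -9x^5 + (5/2)x^4 - 3
(Δ + D) f = -18x^5 - (35/2)x^4 - 25x^3 - (35/2)x^2 - (13/2)x - 7
(E_{1} E_{2/3} + D + (Δ + D)) f = -(3/2)x^6 - (83/2)x^5 - (220/3)x^4 - 150x^3 - (4535/27)x^2 - (8582/81)x - 9895/243
∇ f = -9x^5 + 25x^4 - 35x^3 + (55/2)x^2 - (23/2)x - 1
∇ ∇ f = -45x^4 + 190x^3 - 345x^2 + 305x - 108
((E_{1} E_{2/3} + D + (Δ + D)) + ∇^2) f = -(3/2)x^6 - (83/2)x^5 - (355/3)x^4 + 40x^3 - (13850/27)x^2 + (16123/81)x - 36139/243

g(x) = -(3/2)x^6 - (83/2)x^5 - (355/3)x^4 + 40x^3 - (13850/27)x^2 + (16123/81)x - 36139/243


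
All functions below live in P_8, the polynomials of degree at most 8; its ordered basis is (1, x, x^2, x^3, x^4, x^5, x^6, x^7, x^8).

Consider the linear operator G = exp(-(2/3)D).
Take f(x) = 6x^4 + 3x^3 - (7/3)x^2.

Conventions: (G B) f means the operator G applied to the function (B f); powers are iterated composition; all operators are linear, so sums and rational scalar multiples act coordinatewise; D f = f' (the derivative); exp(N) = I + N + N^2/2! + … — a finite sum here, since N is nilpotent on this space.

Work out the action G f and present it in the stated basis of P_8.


order-1 term: -16x^3 - 6x^2 + (28/9)x
order-2 term: 16x^2 + 4x - 28/27
order-3 term: -(64/9)x - 8/9
order-4 term: 32/27
the series for exp(-(2/3)D) f terminates at order 4
exp(-(2/3)D) f = 6x^4 - 13x^3 + (23/3)x^2 - 20/27

the image equals g(x) = 6x^4 - 13x^3 + (23/3)x^2 - 20/27


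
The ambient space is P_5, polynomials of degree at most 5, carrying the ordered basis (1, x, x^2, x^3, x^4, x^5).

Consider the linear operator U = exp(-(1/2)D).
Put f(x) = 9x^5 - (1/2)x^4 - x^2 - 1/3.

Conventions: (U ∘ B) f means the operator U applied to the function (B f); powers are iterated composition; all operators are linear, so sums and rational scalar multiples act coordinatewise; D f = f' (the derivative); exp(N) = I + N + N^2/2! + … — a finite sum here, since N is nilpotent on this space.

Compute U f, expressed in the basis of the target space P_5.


the image equals g(x) = 9x^5 - 23x^4 + (47/2)x^3 - 13x^2 + (65/16)x - 43/48

order-1 term: -(45/2)x^4 + x^3 + x
order-2 term: (45/2)x^3 - (3/4)x^2 - 1/4
order-3 term: -(45/4)x^2 + (1/4)x
order-4 term: (45/16)x - 1/32
order-5 term: -9/32
the series for exp(-(1/2)D) f terminates at order 5
exp(-(1/2)D) f = 9x^5 - 23x^4 + (47/2)x^3 - 13x^2 + (65/16)x - 43/48


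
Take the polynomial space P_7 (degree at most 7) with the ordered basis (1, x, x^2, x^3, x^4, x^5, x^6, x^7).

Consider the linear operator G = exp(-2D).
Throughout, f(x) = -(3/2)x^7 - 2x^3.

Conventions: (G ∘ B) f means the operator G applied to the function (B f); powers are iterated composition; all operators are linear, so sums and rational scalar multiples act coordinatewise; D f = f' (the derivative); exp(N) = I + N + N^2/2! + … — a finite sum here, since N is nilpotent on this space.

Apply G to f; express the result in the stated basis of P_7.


g(x) = -(3/2)x^7 + 21x^6 - 126x^5 + 420x^4 - 842x^3 + 1020x^2 - 696x + 208

order-1 term: 21x^6 + 12x^2
order-2 term: -126x^5 - 24x
order-3 term: 420x^4 + 16
order-4 term: -840x^3
order-5 term: 1008x^2
order-6 term: -672x
order-7 term: 192
the series for exp(-2D) f terminates at order 7
exp(-2D) f = -(3/2)x^7 + 21x^6 - 126x^5 + 420x^4 - 842x^3 + 1020x^2 - 696x + 208


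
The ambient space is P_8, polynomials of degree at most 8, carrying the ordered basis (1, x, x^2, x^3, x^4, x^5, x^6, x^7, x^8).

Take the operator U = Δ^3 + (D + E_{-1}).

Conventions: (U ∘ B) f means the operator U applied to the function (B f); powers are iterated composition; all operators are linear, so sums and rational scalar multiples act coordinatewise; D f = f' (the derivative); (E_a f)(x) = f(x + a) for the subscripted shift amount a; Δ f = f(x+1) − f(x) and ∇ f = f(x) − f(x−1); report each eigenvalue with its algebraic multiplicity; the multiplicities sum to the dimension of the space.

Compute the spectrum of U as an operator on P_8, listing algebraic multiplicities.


λ = 1 (multiplicity 9)

image of 1: 1
image of x: x
image of x^2: x^2 + 1
image of x^3: x^3 + 3x + 5
image of x^4: x^4 + 6x^2 + 20x + 37
image of x^5: x^5 + 10x^3 + 50x^2 + 185x + 149
image of x^6: x^6 + 15x^4 + 100x^3 + 555x^2 + 894x + 541
image of x^7: x^7 + 21x^5 + 175x^4 + 1295x^3 + 3129x^2 + 3787x + 1805
image of x^8: x^8 + 28x^6 + 280x^5 + 2590x^4 + 8344x^3 + 15148x^2 + 14440x + 5797
the matrix is upper triangular; its diagonal is (1, 1, 1, 1, 1, 1, 1, 1, 1)
for a triangular matrix the eigenvalues are the diagonal entries, with algebraic multiplicity their repetition count
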